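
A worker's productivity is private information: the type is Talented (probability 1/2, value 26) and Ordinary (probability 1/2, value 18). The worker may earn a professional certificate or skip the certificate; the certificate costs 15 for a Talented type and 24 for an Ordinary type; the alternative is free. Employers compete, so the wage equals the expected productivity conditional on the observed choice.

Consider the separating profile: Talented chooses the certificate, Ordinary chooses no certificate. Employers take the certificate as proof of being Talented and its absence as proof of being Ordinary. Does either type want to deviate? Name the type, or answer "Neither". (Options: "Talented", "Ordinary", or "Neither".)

Talented

The certificate pays 26; no certificate pays 18.
Talented: assigned the certificate, nets 26 − 15 = 11; deviating to no certificate nets 18.
Ordinary: assigned no certificate, nets 18; deviating to the certificate nets 26 − 24 = 2.
The Talented type gains 7 by deviating.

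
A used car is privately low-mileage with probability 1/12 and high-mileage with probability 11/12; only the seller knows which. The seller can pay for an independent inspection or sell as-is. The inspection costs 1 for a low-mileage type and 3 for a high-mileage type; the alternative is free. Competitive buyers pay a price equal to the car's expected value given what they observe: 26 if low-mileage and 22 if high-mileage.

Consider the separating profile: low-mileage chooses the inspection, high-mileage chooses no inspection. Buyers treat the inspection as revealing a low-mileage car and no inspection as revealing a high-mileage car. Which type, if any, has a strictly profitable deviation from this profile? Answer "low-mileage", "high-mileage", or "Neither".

The inspection pays 26; no inspection pays 22.
low-mileage: assigned the inspection, nets 26 − 1 = 25; deviating to no inspection nets 22.
high-mileage: assigned no inspection, nets 22; deviating to the inspection nets 26 − 3 = 23.
The high-mileage type gains 1 by deviating.

high-mileage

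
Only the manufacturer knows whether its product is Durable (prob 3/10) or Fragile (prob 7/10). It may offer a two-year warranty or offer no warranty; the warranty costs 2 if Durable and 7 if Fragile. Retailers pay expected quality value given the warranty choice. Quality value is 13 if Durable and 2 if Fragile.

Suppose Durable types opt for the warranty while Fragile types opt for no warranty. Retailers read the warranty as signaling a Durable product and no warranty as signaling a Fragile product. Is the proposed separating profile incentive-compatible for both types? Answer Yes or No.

No

Under these beliefs, the warranty earns price 13 and no warranty earns price 2.
Durable: the warranty nets 13 − 2 = 11; no warranty nets 2. Durable prefers the warranty.
Fragile: the warranty nets 13 − 7 = 6; no warranty nets 2. Fragile would deviate to the warranty.
Fragile has a profitable deviation, so the profile is not an equilibrium.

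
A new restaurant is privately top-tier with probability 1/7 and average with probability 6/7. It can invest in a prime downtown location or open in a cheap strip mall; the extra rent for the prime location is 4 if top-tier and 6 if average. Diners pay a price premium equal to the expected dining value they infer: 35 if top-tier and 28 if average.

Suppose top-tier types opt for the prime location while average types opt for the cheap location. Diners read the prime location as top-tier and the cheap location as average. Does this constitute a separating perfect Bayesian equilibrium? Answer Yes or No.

Under these beliefs, the prime location earns price premium 35 and the cheap location earns price premium 28.
top-tier: the prime location nets 35 − 4 = 31; the cheap location nets 28. top-tier prefers the prime location.
average: the prime location nets 35 − 6 = 29; the cheap location nets 28. average would deviate to the prime location.
average has a profitable deviation, so the profile is not an equilibrium.

No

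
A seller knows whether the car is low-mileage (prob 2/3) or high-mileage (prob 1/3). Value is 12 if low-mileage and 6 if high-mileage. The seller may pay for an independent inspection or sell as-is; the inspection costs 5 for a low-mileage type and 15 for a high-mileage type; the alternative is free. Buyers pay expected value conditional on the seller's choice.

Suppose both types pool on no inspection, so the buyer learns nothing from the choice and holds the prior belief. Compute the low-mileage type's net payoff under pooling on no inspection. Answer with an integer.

Pooled price = 2/3·12 + 1/3·6 = 10.
low-mileage pays no cost for no inspection, so net payoff = 10.

10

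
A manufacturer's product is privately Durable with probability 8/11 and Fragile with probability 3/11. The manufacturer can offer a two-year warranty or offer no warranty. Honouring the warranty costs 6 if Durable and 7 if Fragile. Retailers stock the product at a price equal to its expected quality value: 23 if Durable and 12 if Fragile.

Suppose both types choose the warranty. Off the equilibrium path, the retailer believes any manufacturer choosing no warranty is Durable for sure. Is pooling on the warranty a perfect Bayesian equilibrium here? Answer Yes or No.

On path, the retailer holds the prior and pays 8/11·23 + 3/11·12 = 20. Off path (no warranty), believing Durable, it pays 23.
Durable: the warranty nets 20 − 6 = 14; no warranty nets 23. Durable would deviate.
Fragile: the warranty nets 20 − 7 = 13; no warranty nets 23. Fragile would deviate.
A type deviates, so pooling fails.

No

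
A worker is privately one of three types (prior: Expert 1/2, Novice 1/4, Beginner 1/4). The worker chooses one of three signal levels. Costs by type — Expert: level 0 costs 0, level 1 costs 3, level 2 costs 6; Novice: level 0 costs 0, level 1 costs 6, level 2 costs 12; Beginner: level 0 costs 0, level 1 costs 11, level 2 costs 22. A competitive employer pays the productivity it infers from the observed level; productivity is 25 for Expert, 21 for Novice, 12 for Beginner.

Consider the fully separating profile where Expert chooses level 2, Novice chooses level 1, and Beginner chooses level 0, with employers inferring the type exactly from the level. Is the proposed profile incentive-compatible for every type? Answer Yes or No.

Yes

Separating wages: level 2 → 25, level 1 → 21, level 0 → 12.
Expert (assigned level 2): level 0: 12 − 0 = 12; level 1: 21 − 3 = 18; level 2: 25 − 6 = 19. Expert stays.
Novice (assigned level 1): level 0: 12 − 0 = 12; level 1: 21 − 6 = 15; level 2: 25 − 12 = 13. Novice stays.
Beginner (assigned level 0): level 0: 12 − 0 = 12; level 1: 21 − 11 = 10; level 2: 25 − 22 = 3. Beginner stays.
Every type prefers its assigned level; separation holds.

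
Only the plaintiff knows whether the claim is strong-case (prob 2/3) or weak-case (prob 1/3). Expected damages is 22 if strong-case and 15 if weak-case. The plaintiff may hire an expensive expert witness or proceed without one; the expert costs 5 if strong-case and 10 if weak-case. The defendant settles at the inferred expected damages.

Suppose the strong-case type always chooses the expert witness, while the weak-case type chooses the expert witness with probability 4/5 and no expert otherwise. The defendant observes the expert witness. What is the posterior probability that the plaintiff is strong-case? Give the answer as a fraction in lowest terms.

5/7

P(the expert witness) = (2/3)·1 + (1/3)·(4/5) = 14/15.
By Bayes' rule, P(strong-case | the expert witness) = (2/3) / (14/15) = 5/7.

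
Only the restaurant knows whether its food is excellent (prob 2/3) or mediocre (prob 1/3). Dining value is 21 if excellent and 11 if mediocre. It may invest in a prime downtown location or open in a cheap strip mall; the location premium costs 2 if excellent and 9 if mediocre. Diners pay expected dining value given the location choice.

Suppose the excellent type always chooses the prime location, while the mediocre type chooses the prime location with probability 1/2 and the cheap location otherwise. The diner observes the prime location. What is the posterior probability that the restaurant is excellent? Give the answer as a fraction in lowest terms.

P(the prime location) = (2/3)·1 + (1/3)·(1/2) = 5/6.
By Bayes' rule, P(excellent | the prime location) = (2/3) / (5/6) = 4/5.

4/5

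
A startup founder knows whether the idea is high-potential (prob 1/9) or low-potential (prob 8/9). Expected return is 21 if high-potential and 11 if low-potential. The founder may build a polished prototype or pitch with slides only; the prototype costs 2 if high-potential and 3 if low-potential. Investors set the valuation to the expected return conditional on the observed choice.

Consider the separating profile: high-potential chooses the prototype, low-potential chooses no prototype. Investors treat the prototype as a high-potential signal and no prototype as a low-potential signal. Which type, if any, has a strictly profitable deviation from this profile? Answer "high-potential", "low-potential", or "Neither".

low-potential

The prototype pays 21; no prototype pays 11.
high-potential: assigned the prototype, nets 21 − 2 = 19; deviating to no prototype nets 11.
low-potential: assigned no prototype, nets 11; deviating to the prototype nets 21 − 3 = 18.
The low-potential type gains 7 by deviating.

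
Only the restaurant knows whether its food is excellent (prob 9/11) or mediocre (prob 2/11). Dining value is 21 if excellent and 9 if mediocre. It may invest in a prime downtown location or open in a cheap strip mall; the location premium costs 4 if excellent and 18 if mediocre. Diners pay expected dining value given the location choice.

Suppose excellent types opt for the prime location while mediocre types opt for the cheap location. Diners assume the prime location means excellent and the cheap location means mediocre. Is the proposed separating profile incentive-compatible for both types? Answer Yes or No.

Under these beliefs, the prime location earns price premium 21 and the cheap location earns price premium 9.
excellent: the prime location nets 21 − 4 = 17; the cheap location nets 9. excellent prefers the prime location.
mediocre: the prime location nets 21 − 18 = 3; the cheap location nets 9. mediocre prefers the cheap location.
Neither type deviates, so the separating profile is an equilibrium.

Yes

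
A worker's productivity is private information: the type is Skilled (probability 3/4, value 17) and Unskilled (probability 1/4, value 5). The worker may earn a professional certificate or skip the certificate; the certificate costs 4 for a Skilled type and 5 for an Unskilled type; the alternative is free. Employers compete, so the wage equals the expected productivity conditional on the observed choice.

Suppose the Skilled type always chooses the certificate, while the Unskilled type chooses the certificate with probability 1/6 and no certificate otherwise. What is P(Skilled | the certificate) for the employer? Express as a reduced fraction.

P(the certificate) = (3/4)·1 + (1/4)·(1/6) = 19/24.
By Bayes' rule, P(Skilled | the certificate) = (3/4) / (19/24) = 18/19.

18/19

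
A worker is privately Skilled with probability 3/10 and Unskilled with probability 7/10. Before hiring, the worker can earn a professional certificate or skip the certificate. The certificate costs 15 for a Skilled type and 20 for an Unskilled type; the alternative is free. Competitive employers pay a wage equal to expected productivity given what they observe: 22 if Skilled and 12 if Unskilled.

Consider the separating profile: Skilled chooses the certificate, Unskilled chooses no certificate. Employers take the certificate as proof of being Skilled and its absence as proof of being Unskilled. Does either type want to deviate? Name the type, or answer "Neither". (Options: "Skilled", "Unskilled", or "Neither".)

The certificate pays 22; no certificate pays 12.
Skilled: assigned the certificate, nets 22 − 15 = 7; deviating to no certificate nets 12.
Unskilled: assigned no certificate, nets 12; deviating to the certificate nets 22 − 20 = 2.
The Skilled type gains 5 by deviating.

Skilled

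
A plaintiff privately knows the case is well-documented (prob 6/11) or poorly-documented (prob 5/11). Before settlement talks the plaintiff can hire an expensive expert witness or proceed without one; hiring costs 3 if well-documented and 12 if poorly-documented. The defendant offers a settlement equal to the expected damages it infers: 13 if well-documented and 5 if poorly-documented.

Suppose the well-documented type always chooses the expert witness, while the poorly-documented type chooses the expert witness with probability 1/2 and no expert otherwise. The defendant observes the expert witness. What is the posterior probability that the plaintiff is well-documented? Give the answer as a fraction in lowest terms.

P(the expert witness) = (6/11)·1 + (5/11)·(1/2) = 17/22.
By Bayes' rule, P(well-documented | the expert witness) = (6/11) / (17/22) = 12/17.

12/17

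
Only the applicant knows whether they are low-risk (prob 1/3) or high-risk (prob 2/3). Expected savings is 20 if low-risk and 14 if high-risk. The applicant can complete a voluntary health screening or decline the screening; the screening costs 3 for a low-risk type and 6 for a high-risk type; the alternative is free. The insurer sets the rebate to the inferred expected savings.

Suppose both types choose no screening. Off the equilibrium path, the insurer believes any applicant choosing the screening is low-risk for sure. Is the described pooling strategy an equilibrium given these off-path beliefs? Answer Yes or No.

On path, the insurer holds the prior and pays 1/3·20 + 2/3·14 = 16. Off path (the screening), believing low-risk, it pays 20.
low-risk: no screening nets 16; the screening nets 20 − 3 = 17. low-risk would deviate.
high-risk: no screening nets 16; the screening nets 20 − 6 = 14. high-risk stays.
A type deviates, so pooling fails.

No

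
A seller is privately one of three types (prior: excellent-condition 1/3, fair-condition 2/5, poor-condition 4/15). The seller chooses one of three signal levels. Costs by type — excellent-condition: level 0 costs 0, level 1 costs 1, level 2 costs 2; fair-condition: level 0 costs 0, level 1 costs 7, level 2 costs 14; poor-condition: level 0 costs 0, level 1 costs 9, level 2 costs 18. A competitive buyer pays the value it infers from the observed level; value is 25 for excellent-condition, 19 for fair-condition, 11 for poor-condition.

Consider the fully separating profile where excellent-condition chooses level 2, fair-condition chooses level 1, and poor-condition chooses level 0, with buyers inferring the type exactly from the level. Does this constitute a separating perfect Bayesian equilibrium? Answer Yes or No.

Separating prices: level 2 → 25, level 1 → 19, level 0 → 11.
excellent-condition (assigned level 2): level 0: 11 − 0 = 11; level 1: 19 − 1 = 18; level 2: 25 − 2 = 23. excellent-condition stays.
fair-condition (assigned level 1): level 0: 11 − 0 = 11; level 1: 19 − 7 = 12; level 2: 25 − 14 = 11. fair-condition stays.
poor-condition (assigned level 0): level 0: 11 − 0 = 11; level 1: 19 − 9 = 10; level 2: 25 − 18 = 7. poor-condition stays.
Every type prefers its assigned level; separation holds.

Yes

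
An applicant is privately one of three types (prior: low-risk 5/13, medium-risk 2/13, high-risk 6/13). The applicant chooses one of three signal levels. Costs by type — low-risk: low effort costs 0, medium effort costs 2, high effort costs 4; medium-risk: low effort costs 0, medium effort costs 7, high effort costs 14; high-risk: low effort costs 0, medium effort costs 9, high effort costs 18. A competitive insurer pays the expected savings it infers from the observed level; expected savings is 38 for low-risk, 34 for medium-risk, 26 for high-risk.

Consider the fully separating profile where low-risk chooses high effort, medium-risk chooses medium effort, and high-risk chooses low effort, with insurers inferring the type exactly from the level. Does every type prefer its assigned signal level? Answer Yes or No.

Separating rebates: high effort → 38, medium effort → 34, low effort → 26.
low-risk (assigned high effort): low effort: 26 − 0 = 26; medium effort: 34 − 2 = 32; high effort: 38 − 4 = 34. low-risk stays.
medium-risk (assigned medium effort): low effort: 26 − 0 = 26; medium effort: 34 − 7 = 27; high effort: 38 − 14 = 24. medium-risk stays.
high-risk (assigned low effort): low effort: 26 − 0 = 26; medium effort: 34 − 9 = 25; high effort: 38 − 18 = 20. high-risk stays.
Every type prefers its assigned level; separation holds.

Yes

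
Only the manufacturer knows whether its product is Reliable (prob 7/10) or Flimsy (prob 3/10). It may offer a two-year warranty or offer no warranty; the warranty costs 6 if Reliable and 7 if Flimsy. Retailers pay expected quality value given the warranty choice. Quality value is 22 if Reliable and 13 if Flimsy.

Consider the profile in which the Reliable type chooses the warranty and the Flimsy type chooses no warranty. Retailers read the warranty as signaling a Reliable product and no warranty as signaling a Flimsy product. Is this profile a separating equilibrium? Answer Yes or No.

No

Under these beliefs, the warranty earns price 22 and no warranty earns price 13.
Reliable: the warranty nets 22 − 6 = 16; no warranty nets 13. Reliable prefers the warranty.
Flimsy: the warranty nets 22 − 7 = 15; no warranty nets 13. Flimsy would deviate to the warranty.
Flimsy has a profitable deviation, so the profile is not an equilibrium.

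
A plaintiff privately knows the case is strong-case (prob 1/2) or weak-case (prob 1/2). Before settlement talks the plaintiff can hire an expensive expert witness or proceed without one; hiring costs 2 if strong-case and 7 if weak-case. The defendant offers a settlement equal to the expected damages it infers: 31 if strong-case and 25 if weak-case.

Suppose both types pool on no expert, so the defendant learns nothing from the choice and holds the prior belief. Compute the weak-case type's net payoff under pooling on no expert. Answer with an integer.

Pooled settlement = 1/2·31 + 1/2·25 = 28.
weak-case pays no cost for no expert, so net payoff = 28.

28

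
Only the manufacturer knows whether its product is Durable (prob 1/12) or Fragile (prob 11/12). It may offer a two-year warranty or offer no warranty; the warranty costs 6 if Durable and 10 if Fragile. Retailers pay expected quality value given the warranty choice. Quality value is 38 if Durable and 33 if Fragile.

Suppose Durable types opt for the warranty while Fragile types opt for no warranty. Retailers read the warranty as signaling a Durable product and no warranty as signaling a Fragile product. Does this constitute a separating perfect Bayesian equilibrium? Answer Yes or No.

No

Under these beliefs, the warranty earns price 38 and no warranty earns price 33.
Durable: the warranty nets 38 − 6 = 32; no warranty nets 33. Durable would deviate to no warranty.
Fragile: the warranty nets 38 − 10 = 28; no warranty nets 33. Fragile prefers no warranty.
Durable has a profitable deviation, so the profile is not an equilibrium.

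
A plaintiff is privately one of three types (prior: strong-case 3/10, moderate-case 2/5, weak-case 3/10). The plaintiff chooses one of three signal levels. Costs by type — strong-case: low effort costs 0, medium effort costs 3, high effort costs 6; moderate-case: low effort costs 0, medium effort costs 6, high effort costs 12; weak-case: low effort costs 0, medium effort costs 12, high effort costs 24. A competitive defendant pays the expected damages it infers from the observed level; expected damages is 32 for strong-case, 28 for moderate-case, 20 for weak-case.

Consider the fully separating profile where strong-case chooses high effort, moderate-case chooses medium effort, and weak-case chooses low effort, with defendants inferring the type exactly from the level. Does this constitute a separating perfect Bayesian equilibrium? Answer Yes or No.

Separating settlements: high effort → 32, medium effort → 28, low effort → 20.
strong-case (assigned high effort): low effort: 20 − 0 = 20; medium effort: 28 − 3 = 25; high effort: 32 − 6 = 26. strong-case stays.
moderate-case (assigned medium effort): low effort: 20 − 0 = 20; medium effort: 28 − 6 = 22; high effort: 32 − 12 = 20. moderate-case stays.
weak-case (assigned low effort): low effort: 20 − 0 = 20; medium effort: 28 − 12 = 16; high effort: 32 − 24 = 8. weak-case stays.
Every type prefers its assigned level; separation holds.

Yes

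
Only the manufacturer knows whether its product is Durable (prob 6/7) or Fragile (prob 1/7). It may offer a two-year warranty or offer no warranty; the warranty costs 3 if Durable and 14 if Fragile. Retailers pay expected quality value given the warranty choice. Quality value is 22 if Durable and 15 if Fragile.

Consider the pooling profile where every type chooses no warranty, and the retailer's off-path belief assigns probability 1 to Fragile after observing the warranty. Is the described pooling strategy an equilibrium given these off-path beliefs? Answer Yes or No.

Yes

On path, the retailer holds the prior and pays 6/7·22 + 1/7·15 = 21. Off path (the warranty), believing Fragile, it pays 15.
Durable: no warranty nets 21; the warranty nets 15 − 3 = 12. Durable stays.
Fragile: no warranty nets 21; the warranty nets 15 − 14 = 1. Fragile stays.
No type deviates, so pooling is sustained.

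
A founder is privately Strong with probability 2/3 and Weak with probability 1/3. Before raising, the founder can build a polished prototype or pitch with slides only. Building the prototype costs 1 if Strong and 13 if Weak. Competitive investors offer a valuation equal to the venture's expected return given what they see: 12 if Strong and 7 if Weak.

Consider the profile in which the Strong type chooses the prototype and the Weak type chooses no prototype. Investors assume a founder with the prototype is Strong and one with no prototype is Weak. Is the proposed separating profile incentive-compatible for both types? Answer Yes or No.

Under these beliefs, the prototype earns valuation 12 and no prototype earns valuation 7.
Strong: the prototype nets 12 − 1 = 11; no prototype nets 7. Strong prefers the prototype.
Weak: the prototype nets 12 − 13 = -1; no prototype nets 7. Weak prefers no prototype.
Neither type deviates, so the separating profile is an equilibrium.

Yes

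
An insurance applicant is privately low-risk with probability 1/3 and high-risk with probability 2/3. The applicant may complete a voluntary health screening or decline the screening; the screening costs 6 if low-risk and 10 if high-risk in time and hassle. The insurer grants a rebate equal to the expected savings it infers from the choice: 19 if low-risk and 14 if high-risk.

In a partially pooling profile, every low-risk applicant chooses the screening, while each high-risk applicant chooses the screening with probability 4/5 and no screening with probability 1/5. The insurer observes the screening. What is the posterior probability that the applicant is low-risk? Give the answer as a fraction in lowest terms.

5/13

P(the screening) = (1/3)·1 + (2/3)·(4/5) = 13/15.
By Bayes' rule, P(low-risk | the screening) = (1/3) / (13/15) = 5/13.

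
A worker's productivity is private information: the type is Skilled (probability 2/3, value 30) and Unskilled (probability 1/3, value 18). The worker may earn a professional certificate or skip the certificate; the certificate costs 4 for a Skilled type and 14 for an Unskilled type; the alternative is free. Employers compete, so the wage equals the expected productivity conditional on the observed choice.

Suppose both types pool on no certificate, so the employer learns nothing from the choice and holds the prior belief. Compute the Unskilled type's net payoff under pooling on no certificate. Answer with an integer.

Pooled wage = 2/3·30 + 1/3·18 = 26.
Unskilled pays no cost for no certificate, so net payoff = 26.

26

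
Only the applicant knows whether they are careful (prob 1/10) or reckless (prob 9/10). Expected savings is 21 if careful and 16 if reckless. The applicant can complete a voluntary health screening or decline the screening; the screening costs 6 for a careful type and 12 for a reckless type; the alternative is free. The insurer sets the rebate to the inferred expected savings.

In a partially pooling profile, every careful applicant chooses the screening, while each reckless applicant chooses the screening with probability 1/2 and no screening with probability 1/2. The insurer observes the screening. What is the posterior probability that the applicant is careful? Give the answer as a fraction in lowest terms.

2/11

P(the screening) = (1/10)·1 + (9/10)·(1/2) = 11/20.
By Bayes' rule, P(careful | the screening) = (1/10) / (11/20) = 2/11.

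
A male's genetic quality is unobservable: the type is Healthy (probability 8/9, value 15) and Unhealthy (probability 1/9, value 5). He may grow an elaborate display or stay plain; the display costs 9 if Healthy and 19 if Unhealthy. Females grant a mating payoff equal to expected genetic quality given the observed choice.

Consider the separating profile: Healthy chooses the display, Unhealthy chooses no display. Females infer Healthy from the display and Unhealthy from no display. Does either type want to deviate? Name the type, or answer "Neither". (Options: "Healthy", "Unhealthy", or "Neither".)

The display pays 15; no display pays 5.
Healthy: assigned the display, nets 15 − 9 = 6; deviating to no display nets 5.
Unhealthy: assigned no display, nets 5; deviating to the display nets 15 − 19 = -4.
Both types strictly prefer their assigned action; no profitable deviation.

Neither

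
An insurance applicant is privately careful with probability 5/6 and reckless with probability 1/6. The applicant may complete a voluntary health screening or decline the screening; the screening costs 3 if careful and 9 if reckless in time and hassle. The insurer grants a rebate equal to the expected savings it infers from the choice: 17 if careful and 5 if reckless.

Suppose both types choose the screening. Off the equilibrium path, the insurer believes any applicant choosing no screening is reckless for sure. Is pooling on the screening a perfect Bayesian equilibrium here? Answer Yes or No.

Yes

On path, the insurer holds the prior and pays 5/6·17 + 1/6·5 = 15. Off path (no screening), believing reckless, it pays 5.
careful: the screening nets 15 − 3 = 12; no screening nets 5. careful stays.
reckless: the screening nets 15 − 9 = 6; no screening nets 5. reckless stays.
No type deviates, so pooling is sustained.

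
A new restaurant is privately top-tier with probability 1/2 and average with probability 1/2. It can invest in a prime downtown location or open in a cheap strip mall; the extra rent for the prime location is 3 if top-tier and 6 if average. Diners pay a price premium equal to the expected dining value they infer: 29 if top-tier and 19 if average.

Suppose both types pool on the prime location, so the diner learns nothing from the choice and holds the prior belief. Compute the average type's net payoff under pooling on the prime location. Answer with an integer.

18

Pooled price premium = 1/2·29 + 1/2·19 = 24.
average pays cost 6 for the prime location, so net payoff = 24 − 6 = 18.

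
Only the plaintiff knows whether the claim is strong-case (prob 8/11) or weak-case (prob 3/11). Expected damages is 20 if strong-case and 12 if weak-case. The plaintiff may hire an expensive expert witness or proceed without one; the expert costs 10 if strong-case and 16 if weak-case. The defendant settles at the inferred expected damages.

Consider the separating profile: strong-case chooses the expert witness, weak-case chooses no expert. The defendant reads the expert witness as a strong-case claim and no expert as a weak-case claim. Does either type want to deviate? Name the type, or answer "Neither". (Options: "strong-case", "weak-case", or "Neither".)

The expert witness pays 20; no expert pays 12.
strong-case: assigned the expert witness, nets 20 − 10 = 10; deviating to no expert nets 12.
weak-case: assigned no expert, nets 12; deviating to the expert witness nets 20 − 16 = 4.
The strong-case type gains 2 by deviating.

strong-case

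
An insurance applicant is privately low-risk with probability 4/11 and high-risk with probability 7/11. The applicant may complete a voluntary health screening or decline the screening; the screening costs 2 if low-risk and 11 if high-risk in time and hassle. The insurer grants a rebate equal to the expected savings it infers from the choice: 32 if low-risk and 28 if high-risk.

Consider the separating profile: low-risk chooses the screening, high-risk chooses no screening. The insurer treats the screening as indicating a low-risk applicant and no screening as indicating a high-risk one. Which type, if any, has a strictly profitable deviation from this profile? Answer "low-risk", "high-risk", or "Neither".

The screening pays 32; no screening pays 28.
low-risk: assigned the screening, nets 32 − 2 = 30; deviating to no screening nets 28.
high-risk: assigned no screening, nets 28; deviating to the screening nets 32 − 11 = 21.
Both types strictly prefer their assigned action; no profitable deviation.

Neither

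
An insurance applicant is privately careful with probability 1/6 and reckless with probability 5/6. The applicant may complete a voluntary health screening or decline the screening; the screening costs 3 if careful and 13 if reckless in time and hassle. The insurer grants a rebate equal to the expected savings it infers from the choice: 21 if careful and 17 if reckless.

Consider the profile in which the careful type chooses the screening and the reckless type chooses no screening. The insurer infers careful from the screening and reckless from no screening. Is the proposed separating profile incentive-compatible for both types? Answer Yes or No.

Yes

Under these beliefs, the screening earns rebate 21 and no screening earns rebate 17.
careful: the screening nets 21 − 3 = 18; no screening nets 17. careful prefers the screening.
reckless: the screening nets 21 − 13 = 8; no screening nets 17. reckless prefers no screening.
Neither type deviates, so the separating profile is an equilibrium.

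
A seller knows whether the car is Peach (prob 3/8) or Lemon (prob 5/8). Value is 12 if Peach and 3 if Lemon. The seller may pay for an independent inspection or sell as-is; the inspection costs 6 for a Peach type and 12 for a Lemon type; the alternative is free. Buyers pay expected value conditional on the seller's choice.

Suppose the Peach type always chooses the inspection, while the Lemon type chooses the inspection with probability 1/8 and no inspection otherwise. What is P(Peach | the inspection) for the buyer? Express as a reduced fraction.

24/29

P(the inspection) = (3/8)·1 + (5/8)·(1/8) = 29/64.
By Bayes' rule, P(Peach | the inspection) = (3/8) / (29/64) = 24/29.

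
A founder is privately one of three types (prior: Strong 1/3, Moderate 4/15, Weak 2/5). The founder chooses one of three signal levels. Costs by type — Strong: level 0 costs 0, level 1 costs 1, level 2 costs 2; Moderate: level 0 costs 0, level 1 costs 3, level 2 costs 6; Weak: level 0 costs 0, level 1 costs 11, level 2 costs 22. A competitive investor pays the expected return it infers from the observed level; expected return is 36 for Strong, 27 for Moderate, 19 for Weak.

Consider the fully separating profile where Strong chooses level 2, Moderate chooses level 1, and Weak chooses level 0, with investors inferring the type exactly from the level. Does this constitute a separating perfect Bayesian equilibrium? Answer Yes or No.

No

Separating valuations: level 2 → 36, level 1 → 27, level 0 → 19.
Strong (assigned level 2): level 0: 19 − 0 = 19; level 1: 27 − 1 = 26; level 2: 36 − 2 = 34. Strong stays.
Moderate (assigned level 1): level 0: 19 − 0 = 19; level 1: 27 − 3 = 24; level 2: 36 − 6 = 30. Moderate prefers level 2.
Weak (assigned level 0): level 0: 19 − 0 = 19; level 1: 27 − 11 = 16; level 2: 36 − 22 = 14. Weak stays.
At least one type deviates; the separating profile fails.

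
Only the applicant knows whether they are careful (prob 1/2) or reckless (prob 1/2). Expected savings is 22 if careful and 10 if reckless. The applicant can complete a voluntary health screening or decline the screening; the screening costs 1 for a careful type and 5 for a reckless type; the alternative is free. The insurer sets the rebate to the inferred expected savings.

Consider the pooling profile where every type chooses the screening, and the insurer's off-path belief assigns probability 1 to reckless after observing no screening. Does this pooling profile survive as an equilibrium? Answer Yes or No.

On path, the insurer holds the prior and pays 1/2·22 + 1/2·10 = 16. Off path (no screening), believing reckless, it pays 10.
careful: the screening nets 16 − 1 = 15; no screening nets 10. careful stays.
reckless: the screening nets 16 − 5 = 11; no screening nets 10. reckless stays.
No type deviates, so pooling is sustained.

Yes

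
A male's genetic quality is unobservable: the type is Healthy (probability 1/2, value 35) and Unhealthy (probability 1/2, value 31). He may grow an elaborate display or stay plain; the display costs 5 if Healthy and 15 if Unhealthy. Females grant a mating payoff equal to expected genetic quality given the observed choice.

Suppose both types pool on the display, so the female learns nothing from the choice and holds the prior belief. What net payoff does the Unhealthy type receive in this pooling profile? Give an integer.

Pooled mating payoff = 1/2·35 + 1/2·31 = 33.
Unhealthy pays cost 15 for the display, so net payoff = 33 − 15 = 18.

18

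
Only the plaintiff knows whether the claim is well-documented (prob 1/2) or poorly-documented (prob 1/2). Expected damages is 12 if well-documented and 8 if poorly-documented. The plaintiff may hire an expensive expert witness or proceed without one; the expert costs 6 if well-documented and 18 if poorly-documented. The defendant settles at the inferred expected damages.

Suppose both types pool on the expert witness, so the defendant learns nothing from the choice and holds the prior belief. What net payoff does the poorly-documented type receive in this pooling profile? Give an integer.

-8

Pooled settlement = 1/2·12 + 1/2·8 = 10.
poorly-documented pays cost 18 for the expert witness, so net payoff = 10 − 18 = -8.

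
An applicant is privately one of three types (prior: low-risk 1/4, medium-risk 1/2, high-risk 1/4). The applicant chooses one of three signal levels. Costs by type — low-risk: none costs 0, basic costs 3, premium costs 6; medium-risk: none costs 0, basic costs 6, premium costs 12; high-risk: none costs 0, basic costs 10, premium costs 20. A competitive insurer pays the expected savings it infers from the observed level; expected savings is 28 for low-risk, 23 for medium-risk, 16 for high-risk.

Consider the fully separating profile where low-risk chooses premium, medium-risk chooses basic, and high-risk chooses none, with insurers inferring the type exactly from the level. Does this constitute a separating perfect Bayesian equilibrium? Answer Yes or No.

Yes

Separating rebates: premium → 28, basic → 23, none → 16.
low-risk (assigned premium): none: 16 − 0 = 16; basic: 23 − 3 = 20; premium: 28 − 6 = 22. low-risk stays.
medium-risk (assigned basic): none: 16 − 0 = 16; basic: 23 − 6 = 17; premium: 28 − 12 = 16. medium-risk stays.
high-risk (assigned none): none: 16 − 0 = 16; basic: 23 − 10 = 13; premium: 28 − 20 = 8. high-risk stays.
Every type prefers its assigned level; separation holds.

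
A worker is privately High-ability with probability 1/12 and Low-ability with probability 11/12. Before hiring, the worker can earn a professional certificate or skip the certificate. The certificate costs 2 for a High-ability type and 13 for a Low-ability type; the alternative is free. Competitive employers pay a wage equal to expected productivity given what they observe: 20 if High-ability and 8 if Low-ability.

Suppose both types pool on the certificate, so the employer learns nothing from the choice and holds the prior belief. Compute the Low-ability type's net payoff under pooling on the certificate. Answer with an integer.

-4

Pooled wage = 1/12·20 + 11/12·8 = 9.
Low-ability pays cost 13 for the certificate, so net payoff = 9 − 13 = -4.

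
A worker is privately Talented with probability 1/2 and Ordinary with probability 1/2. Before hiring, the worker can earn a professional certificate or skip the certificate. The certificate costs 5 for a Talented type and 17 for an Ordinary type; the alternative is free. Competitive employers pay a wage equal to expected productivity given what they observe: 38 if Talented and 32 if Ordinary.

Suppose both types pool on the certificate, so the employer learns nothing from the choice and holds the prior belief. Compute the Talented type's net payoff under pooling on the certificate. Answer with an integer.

Pooled wage = 1/2·38 + 1/2·32 = 35.
Talented pays cost 5 for the certificate, so net payoff = 35 − 5 = 30.

30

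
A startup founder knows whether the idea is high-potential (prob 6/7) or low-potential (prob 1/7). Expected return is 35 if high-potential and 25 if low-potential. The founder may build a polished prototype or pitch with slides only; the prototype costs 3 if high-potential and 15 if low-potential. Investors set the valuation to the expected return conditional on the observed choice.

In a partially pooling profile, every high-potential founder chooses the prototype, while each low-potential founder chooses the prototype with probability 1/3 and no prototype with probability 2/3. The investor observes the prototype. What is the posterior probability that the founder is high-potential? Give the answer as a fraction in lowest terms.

18/19

P(the prototype) = (6/7)·1 + (1/7)·(1/3) = 19/21.
By Bayes' rule, P(high-potential | the prototype) = (6/7) / (19/21) = 18/19.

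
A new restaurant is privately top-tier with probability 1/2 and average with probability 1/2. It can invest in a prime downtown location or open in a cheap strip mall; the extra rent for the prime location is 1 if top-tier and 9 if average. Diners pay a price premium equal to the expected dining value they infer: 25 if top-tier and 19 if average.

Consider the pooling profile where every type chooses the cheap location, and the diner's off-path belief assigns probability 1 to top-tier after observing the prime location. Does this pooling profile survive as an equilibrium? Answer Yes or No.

No

On path, the diner holds the prior and pays 1/2·25 + 1/2·19 = 22. Off path (the prime location), believing top-tier, it pays 25.
top-tier: the cheap location nets 22; the prime location nets 25 − 1 = 24. top-tier would deviate.
average: the cheap location nets 22; the prime location nets 25 − 9 = 16. average stays.
A type deviates, so pooling fails.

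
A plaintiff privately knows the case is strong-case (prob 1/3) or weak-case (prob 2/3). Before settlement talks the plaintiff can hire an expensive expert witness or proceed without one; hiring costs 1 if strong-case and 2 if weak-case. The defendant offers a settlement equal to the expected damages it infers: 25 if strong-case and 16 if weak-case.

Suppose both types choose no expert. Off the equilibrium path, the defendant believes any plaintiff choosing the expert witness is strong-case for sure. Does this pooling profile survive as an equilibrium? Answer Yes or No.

No

On path, the defendant holds the prior and pays 1/3·25 + 2/3·16 = 19. Off path (the expert witness), believing strong-case, it pays 25.
strong-case: no expert nets 19; the expert witness nets 25 − 1 = 24. strong-case would deviate.
weak-case: no expert nets 19; the expert witness nets 25 − 2 = 23. weak-case would deviate.
A type deviates, so pooling fails.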